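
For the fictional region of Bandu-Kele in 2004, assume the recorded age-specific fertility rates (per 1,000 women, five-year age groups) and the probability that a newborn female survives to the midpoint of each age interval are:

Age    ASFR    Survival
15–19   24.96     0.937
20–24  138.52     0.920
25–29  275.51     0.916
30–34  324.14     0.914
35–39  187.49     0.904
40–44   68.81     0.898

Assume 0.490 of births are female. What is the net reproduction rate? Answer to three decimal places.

Proportion female at birth = 0.490.
Weighting each age-specific rate by interval width and survival:
  15–19: 5 × 24.96/1000 × 0.937 = 0.11694
  20–24: 5 × 138.52/1000 × 0.920 = 0.63719
  25–29: 5 × 275.51/1000 × 0.916 = 1.26184
  30–34: 5 × 324.14/1000 × 0.914 = 1.48132
  35–39: 5 × 187.49/1000 × 0.904 = 0.84745
  40–44: 5 × 68.81/1000 × 0.898 = 0.30896
Sum = 4.65370
NRR = 0.490 × 4.65370 = 2.28031

2.280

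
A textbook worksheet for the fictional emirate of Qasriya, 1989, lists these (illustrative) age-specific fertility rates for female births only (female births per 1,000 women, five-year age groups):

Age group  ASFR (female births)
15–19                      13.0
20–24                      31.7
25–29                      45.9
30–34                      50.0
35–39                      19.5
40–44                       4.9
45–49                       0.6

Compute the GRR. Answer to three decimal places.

Sum of female ASFRs = 13.0 + 31.7 + 45.9 + 50.0 + 19.5 + 4.9 + 0.6 = 165.6
GRR = 5 × 165.6 / 1000 = 0.828

0.828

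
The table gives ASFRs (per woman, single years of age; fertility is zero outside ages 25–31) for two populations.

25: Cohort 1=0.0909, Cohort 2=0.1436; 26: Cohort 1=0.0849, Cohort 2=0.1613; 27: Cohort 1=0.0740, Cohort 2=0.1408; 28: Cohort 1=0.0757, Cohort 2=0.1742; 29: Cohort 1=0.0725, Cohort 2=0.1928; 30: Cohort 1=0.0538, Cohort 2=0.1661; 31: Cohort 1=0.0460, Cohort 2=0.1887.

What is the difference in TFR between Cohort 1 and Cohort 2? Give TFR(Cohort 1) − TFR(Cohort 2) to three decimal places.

-0.670

Cohort 1:
  Sum of ASFRs = 0.0909 + 0.0849 + 0.0740 + 0.0757 + 0.0725 + 0.0538 + 0.0460 = 0.4978
  TFR = 0.4978
Cohort 2:
  Sum of ASFRs = 0.1436 + 0.1613 + 0.1408 + 0.1742 + 0.1928 + 0.1661 + 0.1887 = 1.1675
  TFR = 1.1675
Difference = 0.4978 − 1.1675 = -0.6697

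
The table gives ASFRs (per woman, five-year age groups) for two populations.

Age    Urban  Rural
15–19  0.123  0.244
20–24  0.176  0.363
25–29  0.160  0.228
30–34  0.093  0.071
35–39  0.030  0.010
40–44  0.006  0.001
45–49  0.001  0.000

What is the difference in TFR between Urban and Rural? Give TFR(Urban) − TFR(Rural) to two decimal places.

Urban:
  Sum of ASFRs = 0.123 + 0.176 + 0.160 + 0.093 + 0.030 + 0.006 + 0.001 = 0.589
  TFR = 5 × 0.589 = 2.945
Rural:
  Sum of ASFRs = 0.244 + 0.363 + 0.228 + 0.071 + 0.010 + 0.001 + 0.000 = 0.917
  TFR = 5 × 0.917 = 4.585
Difference = 2.945 − 4.585 = -1.64

-1.64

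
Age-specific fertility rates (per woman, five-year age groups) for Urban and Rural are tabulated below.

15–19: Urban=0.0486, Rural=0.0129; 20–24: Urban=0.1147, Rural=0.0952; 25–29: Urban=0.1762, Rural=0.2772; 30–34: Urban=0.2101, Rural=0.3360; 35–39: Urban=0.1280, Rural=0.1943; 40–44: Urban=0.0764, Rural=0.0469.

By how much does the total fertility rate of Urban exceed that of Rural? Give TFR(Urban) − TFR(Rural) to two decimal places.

Urban:
  Sum of ASFRs = 0.0486 + 0.1147 + 0.1762 + 0.2101 + 0.1280 + 0.0764 = 0.7540
  TFR = 5 × 0.7540 = 3.77
Rural:
  Sum of ASFRs = 0.0129 + 0.0952 + 0.2772 + 0.3360 + 0.1943 + 0.0469 = 0.9625
  TFR = 5 × 0.9625 = 4.8125
Difference = 3.77 − 4.8125 = -1.0425

-1.04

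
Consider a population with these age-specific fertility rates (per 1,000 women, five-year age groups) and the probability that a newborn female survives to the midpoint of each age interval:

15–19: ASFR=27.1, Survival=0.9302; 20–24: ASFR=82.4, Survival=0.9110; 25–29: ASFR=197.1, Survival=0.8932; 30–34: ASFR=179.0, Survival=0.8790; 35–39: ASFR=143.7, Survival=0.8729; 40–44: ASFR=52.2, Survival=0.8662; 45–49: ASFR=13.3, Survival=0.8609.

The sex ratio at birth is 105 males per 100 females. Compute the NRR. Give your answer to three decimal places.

1.502

Proportion female at birth = 100 / (100 + 105) = 0.48780.
Survival-weighted fertility by age (5·fₓ·Sₓ):
  15–19: 5 × 27.1/1000 × 0.9302 = 0.12604
  20–24: 5 × 82.4/1000 × 0.9110 = 0.37533
  25–29: 5 × 197.1/1000 × 0.8932 = 0.88025
  30–34: 5 × 179.0/1000 × 0.8790 = 0.78671
  35–39: 5 × 143.7/1000 × 0.8729 = 0.62718
  40–44: 5 × 52.2/1000 × 0.8662 = 0.22608
  45–49: 5 × 13.3/1000 × 0.8609 = 0.05725
Sum = 3.07884
NRR = 0.48780 × 3.07884 = 1.50186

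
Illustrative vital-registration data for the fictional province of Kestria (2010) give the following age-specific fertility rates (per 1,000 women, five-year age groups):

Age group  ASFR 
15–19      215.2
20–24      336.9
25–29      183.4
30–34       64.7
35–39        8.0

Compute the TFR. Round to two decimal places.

4.04

Sum of ASFRs = 215.2 + 336.9 + 183.4 + 64.7 + 8.0 = 808.2
TFR = 5 × 808.2 / 1000 = 4.041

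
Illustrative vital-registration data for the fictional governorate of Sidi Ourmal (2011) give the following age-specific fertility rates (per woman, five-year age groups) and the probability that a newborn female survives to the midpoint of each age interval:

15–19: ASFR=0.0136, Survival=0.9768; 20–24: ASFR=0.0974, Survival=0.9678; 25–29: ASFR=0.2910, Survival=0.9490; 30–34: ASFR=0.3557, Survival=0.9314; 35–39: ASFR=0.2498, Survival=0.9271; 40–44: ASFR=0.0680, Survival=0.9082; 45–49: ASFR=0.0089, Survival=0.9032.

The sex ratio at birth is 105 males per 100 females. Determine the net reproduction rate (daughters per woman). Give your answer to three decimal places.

2.479

Proportion female at birth = 100 / (100 + 105) = 0.48780.
Weighting each age-specific rate by interval width and survival:
  15–19: 5 × 0.0136 × 0.9768 = 0.06642
  20–24: 5 × 0.0974 × 0.9678 = 0.47132
  25–29: 5 × 0.2910 × 0.9490 = 1.38080
  30–34: 5 × 0.3557 × 0.9314 = 1.65649
  35–39: 5 × 0.2498 × 0.9271 = 1.15795
  40–44: 5 × 0.0680 × 0.9082 = 0.30879
  45–49: 5 × 0.0089 × 0.9032 = 0.04019
Sum = 5.08196
NRR = 0.48780 × 5.08196 = 2.47898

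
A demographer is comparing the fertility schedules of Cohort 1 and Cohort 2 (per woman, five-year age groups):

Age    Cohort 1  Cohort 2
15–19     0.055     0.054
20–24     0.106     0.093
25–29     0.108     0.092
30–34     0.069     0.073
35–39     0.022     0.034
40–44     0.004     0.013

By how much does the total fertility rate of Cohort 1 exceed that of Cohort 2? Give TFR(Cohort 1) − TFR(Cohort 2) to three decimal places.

Cohort 1:
  Sum of ASFRs = 0.055 + 0.106 + 0.108 + 0.069 + 0.022 + 0.004 = 0.364
  TFR = 5 × 0.364 = 1.82
Cohort 2:
  Sum of ASFRs = 0.054 + 0.093 + 0.092 + 0.073 + 0.034 + 0.013 = 0.359
  TFR = 5 × 0.359 = 1.795
Difference = 1.82 − 1.795 = 0.025

0.025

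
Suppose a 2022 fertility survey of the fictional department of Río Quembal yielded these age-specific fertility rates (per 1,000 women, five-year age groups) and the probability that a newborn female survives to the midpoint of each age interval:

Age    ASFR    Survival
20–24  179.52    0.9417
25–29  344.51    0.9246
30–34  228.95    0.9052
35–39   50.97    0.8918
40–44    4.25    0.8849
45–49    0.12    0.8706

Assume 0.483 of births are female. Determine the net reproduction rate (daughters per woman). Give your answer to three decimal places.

Proportion female at birth = 0.483.
Weighting each age-specific rate by interval width and survival:
  20–24: 5 × 179.52/1000 × 0.9417 = 0.84527
  25–29: 5 × 344.51/1000 × 0.9246 = 1.59267
  30–34: 5 × 228.95/1000 × 0.9052 = 1.03623
  35–39: 5 × 50.97/1000 × 0.8918 = 0.22728
  40–44: 5 × 4.25/1000 × 0.8849 = 0.01880
  45–49: 5 × 0.12/1000 × 0.8706 = 0.00052
Sum = 3.72077
NRR = 0.483 × 3.72077 = 1.79713

1.797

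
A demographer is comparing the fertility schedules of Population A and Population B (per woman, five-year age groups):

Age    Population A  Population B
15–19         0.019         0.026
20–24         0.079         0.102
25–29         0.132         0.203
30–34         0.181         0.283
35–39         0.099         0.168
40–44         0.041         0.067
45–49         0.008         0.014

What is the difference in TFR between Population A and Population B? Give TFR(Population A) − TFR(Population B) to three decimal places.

Population A:
  Sum of ASFRs = 0.019 + 0.079 + 0.132 + 0.181 + 0.099 + 0.041 + 0.008 = 0.559
  TFR = 5 × 0.559 = 2.795
Population B:
  Sum of ASFRs = 0.026 + 0.102 + 0.203 + 0.283 + 0.168 + 0.067 + 0.014 = 0.863
  TFR = 5 × 0.863 = 4.315
Difference = 2.795 − 4.315 = -1.52

-1.520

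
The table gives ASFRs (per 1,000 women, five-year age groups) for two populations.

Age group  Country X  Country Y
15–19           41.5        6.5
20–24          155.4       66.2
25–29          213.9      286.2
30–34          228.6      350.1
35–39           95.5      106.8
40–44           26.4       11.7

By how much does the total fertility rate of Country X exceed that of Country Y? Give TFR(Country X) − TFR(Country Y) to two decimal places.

Country X:
  Sum of ASFRs = 41.5 + 155.4 + 213.9 + 228.6 + 95.5 + 26.4 = 761.3
  TFR = 5 × 761.3 / 1000 = 3.8065
Country Y:
  Sum of ASFRs = 6.5 + 66.2 + 286.2 + 350.1 + 106.8 + 11.7 = 827.5
  TFR = 5 × 827.5 / 1000 = 4.1375
Difference = 3.8065 − 4.1375 = -0.331

-0.33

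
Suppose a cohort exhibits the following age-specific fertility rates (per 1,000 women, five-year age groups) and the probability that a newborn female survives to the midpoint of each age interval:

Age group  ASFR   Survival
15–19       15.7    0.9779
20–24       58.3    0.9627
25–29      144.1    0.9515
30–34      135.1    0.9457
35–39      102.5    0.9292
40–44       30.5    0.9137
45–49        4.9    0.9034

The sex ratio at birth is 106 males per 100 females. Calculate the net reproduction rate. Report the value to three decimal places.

1.126

Proportion female at birth = 100 / (100 + 106) = 0.48544.
Weighting each age-specific rate by interval width and survival:
  15–19: 5 × 15.7/1000 × 0.9779 = 0.07677
  20–24: 5 × 58.3/1000 × 0.9627 = 0.28063
  25–29: 5 × 144.1/1000 × 0.9515 = 0.68556
  30–34: 5 × 135.1/1000 × 0.9457 = 0.63882
  35–39: 5 × 102.5/1000 × 0.9292 = 0.47622
  40–44: 5 × 30.5/1000 × 0.9137 = 0.13934
  45–49: 5 × 4.9/1000 × 0.9034 = 0.02213
Sum = 2.31947
NRR = 0.48544 × 2.31947 = 1.12596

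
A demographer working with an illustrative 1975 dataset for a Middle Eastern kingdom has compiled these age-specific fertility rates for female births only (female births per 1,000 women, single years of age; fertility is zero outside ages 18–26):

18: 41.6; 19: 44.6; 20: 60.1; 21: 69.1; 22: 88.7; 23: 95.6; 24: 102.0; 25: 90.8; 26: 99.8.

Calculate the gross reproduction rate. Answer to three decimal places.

Sum of female ASFRs = 41.6 + 44.6 + 60.1 + 69.1 + 88.7 + 95.6 + 102.0 + 90.8 + 99.8 = 692.3
GRR = 692.3 / 1000 = 0.6923

0.692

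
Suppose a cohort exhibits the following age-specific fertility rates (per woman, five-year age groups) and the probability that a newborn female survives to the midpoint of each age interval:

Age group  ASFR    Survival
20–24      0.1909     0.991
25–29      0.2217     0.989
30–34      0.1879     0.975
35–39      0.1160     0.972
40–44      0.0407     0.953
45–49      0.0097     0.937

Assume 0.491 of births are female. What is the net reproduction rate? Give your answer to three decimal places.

1.847

Proportion female at birth = 0.491.
Weighting each age-specific rate by interval width and survival:
  20–24: 5 × 0.1909 × 0.991 = 0.94591
  25–29: 5 × 0.2217 × 0.989 = 1.09631
  30–34: 5 × 0.1879 × 0.975 = 0.91601
  35–39: 5 × 0.1160 × 0.972 = 0.56376
  40–44: 5 × 0.0407 × 0.953 = 0.19394
  45–49: 5 × 0.0097 × 0.937 = 0.04544
Sum = 3.76137
NRR = 0.491 × 3.76137 = 1.84683
With NRR above 1 the population is above replacement fertility.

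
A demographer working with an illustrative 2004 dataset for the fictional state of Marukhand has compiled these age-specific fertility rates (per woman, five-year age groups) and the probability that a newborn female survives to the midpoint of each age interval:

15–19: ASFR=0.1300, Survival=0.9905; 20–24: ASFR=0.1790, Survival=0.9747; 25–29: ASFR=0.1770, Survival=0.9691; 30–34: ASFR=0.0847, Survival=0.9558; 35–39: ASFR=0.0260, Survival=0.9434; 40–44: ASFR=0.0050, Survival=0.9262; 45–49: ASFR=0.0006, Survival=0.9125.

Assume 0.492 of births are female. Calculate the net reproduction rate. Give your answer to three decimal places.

Proportion female at birth = 0.492.
Each age group contributes 5 × ASFR × survival:
  15–19: 5 × 0.1300 × 0.9905 = 0.64383
  20–24: 5 × 0.1790 × 0.9747 = 0.87236
  25–29: 5 × 0.1770 × 0.9691 = 0.85765
  30–34: 5 × 0.0847 × 0.9558 = 0.40478
  35–39: 5 × 0.0260 × 0.9434 = 0.12264
  40–44: 5 × 0.0050 × 0.9262 = 0.02316
  45–49: 5 × 0.0006 × 0.9125 = 0.00274
Sum = 2.92716
NRR = 0.492 × 2.92716 = 1.44016

1.440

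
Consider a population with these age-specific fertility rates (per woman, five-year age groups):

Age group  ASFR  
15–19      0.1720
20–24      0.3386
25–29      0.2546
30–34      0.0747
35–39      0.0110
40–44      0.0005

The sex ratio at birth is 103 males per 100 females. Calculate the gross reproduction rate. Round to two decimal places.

2.10

Proportion female at birth = 100 / (100 + 103) = 0.49261.
Sum of ASFRs = 0.1720 + 0.3386 + 0.2546 + 0.0747 + 0.0110 + 0.0005 = 0.8514
TFR = 5 × 0.8514 = 4.257
GRR = 0.49261 × 4.257 = 2.09704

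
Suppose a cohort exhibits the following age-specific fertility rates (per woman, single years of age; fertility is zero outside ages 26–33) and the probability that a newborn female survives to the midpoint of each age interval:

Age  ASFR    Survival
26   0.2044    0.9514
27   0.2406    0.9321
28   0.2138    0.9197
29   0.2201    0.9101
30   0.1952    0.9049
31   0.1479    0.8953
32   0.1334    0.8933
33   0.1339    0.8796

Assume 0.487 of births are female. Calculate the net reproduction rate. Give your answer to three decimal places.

0.663

Proportion female at birth = 0.487.
Per-age-group product (1 × ASFR × survival probability):
  26: 1 × 0.2044 × 0.9514 = 0.19447
  27: 1 × 0.2406 × 0.9321 = 0.22426
  28: 1 × 0.2138 × 0.9197 = 0.19663
  29: 1 × 0.2201 × 0.9101 = 0.20031
  30: 1 × 0.1952 × 0.9049 = 0.17664
  31: 1 × 0.1479 × 0.8953 = 0.13241
  32: 1 × 0.1334 × 0.8933 = 0.11917
  33: 1 × 0.1339 × 0.8796 = 0.11778
Sum = 1.36167
NRR = 0.487 × 1.36167 = 0.66313
NRR < 1, so the cohort does not fully replace itself.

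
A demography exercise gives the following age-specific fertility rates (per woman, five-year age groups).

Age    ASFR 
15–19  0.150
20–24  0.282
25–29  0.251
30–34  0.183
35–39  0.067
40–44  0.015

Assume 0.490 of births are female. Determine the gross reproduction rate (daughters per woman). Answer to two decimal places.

2.32

Proportion female at birth = 0.490.
Sum of ASFRs = 0.150 + 0.282 + 0.251 + 0.183 + 0.067 + 0.015 = 0.948
TFR = 5 × 0.948 = 4.74
GRR = 0.490 × 4.74 = 2.32260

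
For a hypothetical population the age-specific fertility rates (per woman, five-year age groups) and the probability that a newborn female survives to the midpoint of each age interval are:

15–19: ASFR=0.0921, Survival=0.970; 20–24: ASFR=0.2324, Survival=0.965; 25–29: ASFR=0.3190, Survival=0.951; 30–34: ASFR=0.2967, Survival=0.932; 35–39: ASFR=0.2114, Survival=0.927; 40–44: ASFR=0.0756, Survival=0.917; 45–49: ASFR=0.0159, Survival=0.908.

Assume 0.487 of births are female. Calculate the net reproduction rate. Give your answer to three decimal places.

2.857

Proportion female at birth = 0.487.
Weighting each age-specific rate by interval width and survival:
  15–19: 5 × 0.0921 × 0.970 = 0.44669
  20–24: 5 × 0.2324 × 0.965 = 1.12133
  25–29: 5 × 0.3190 × 0.951 = 1.51685
  30–34: 5 × 0.2967 × 0.932 = 1.38262
  35–39: 5 × 0.2114 × 0.927 = 0.97984
  40–44: 5 × 0.0756 × 0.917 = 0.34663
  45–49: 5 × 0.0159 × 0.908 = 0.07219
Sum = 5.86615
NRR = 0.487 × 5.86615 = 2.85682
With NRR above 1 the population is above replacement fertility.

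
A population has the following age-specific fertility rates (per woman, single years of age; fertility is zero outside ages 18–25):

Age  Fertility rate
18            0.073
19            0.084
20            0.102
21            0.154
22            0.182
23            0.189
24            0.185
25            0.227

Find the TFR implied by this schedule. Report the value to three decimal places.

Sum of ASFRs = 0.073 + 0.084 + 0.102 + 0.154 + 0.182 + 0.189 + 0.185 + 0.227 = 1.196
TFR = 1.196

1.196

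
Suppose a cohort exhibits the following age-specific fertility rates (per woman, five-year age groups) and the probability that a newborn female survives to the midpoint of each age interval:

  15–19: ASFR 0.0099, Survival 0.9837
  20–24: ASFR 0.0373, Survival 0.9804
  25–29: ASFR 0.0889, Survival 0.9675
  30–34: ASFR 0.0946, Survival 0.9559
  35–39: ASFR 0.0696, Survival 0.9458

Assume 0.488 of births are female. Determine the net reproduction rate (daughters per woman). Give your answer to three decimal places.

0.704

Proportion female at birth = 0.488.
Weighting each age-specific rate by interval width and survival:
  15–19: 5 × 0.0099 × 0.9837 = 0.04869
  20–24: 5 × 0.0373 × 0.9804 = 0.18284
  25–29: 5 × 0.0889 × 0.9675 = 0.43005
  30–34: 5 × 0.0946 × 0.9559 = 0.45214
  35–39: 5 × 0.0696 × 0.9458 = 0.32914
Sum = 1.44286
NRR = 0.488 × 1.44286 = 0.70412
With NRR below 1 the population is below replacement fertility.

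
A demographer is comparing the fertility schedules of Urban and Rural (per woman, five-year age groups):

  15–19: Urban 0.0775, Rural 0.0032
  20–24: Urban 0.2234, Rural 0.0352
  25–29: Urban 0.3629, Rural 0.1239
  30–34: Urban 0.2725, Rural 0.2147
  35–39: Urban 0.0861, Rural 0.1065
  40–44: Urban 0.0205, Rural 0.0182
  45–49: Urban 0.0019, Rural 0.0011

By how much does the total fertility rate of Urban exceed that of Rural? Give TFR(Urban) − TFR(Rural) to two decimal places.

2.71

Urban:
  Sum of ASFRs = 0.0775 + 0.2234 + 0.3629 + 0.2725 + 0.0861 + 0.0205 + 0.0019 = 1.0448
  TFR = 5 × 1.0448 = 5.224
Rural:
  Sum of ASFRs = 0.0032 + 0.0352 + 0.1239 + 0.2147 + 0.1065 + 0.0182 + 0.0011 = 0.5028
  TFR = 5 × 0.5028 = 2.514
Difference = 5.224 − 2.514 = 2.71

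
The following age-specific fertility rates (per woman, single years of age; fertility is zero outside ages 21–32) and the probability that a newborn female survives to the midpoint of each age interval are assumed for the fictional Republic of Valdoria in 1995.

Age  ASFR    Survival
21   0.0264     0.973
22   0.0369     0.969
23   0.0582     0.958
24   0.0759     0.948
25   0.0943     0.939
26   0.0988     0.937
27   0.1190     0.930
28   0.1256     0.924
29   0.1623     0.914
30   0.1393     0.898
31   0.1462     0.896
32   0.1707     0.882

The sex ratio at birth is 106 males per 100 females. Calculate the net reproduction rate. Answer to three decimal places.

0.559

Proportion female at birth = 100 / (100 + 106) = 0.48544.
Weighting each age-specific rate by interval width and survival:
  21: 1 × 0.0264 × 0.973 = 0.02569
  22: 1 × 0.0369 × 0.969 = 0.03576
  23: 1 × 0.0582 × 0.958 = 0.05576
  24: 1 × 0.0759 × 0.948 = 0.07195
  25: 1 × 0.0943 × 0.939 = 0.08855
  26: 1 × 0.0988 × 0.937 = 0.09258
  27: 1 × 0.1190 × 0.930 = 0.11067
  28: 1 × 0.1256 × 0.924 = 0.11605
  29: 1 × 0.1623 × 0.914 = 0.14834
  30: 1 × 0.1393 × 0.898 = 0.12509
  31: 1 × 0.1462 × 0.896 = 0.13100
  32: 1 × 0.1707 × 0.882 = 0.15056
Sum = 1.15200
NRR = 0.48544 × 1.15200 = 0.55923
NRR < 1, so the cohort does not fully replace itself.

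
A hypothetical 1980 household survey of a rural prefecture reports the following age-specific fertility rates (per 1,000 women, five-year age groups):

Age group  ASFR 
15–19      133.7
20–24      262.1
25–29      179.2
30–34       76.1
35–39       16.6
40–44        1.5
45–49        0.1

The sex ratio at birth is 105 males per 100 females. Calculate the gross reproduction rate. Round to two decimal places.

Proportion female at birth = 100 / (100 + 105) = 0.48780.
Sum of ASFRs = 133.7 + 262.1 + 179.2 + 76.1 + 16.6 + 1.5 + 0.1 = 669.3
TFR = 5 × 669.3 / 1000 = 3.3465
GRR = 0.48780 × 3.3465 = 1.63242

1.63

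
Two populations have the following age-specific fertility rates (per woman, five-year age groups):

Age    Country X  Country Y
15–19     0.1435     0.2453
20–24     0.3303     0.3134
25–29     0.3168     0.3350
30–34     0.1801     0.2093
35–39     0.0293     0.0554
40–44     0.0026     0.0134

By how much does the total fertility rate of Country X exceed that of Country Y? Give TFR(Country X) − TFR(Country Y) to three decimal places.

-0.846

Country X:
  Sum of ASFRs = 0.1435 + 0.3303 + 0.3168 + 0.1801 + 0.0293 + 0.0026 = 1.0026
  TFR = 5 × 1.0026 = 5.013
Country Y:
  Sum of ASFRs = 0.2453 + 0.3134 + 0.3350 + 0.2093 + 0.0554 + 0.0134 = 1.1718
  TFR = 5 × 1.1718 = 5.859
Difference = 5.013 − 5.859 = -0.846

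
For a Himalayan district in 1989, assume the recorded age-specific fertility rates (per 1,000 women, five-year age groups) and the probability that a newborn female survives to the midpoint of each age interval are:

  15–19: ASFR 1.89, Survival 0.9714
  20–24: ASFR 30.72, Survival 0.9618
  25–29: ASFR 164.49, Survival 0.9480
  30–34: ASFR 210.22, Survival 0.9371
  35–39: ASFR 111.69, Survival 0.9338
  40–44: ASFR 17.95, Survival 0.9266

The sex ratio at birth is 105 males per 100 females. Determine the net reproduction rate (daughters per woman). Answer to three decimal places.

1.232

Proportion female at birth = 100 / (100 + 105) = 0.48780.
Each age group contributes 5 × ASFR × survival:
  15–19: 5 × 1.89/1000 × 0.9714 = 0.00918
  20–24: 5 × 30.72/1000 × 0.9618 = 0.14773
  25–29: 5 × 164.49/1000 × 0.9480 = 0.77968
  30–34: 5 × 210.22/1000 × 0.9371 = 0.98499
  35–39: 5 × 111.69/1000 × 0.9338 = 0.52148
  40–44: 5 × 17.95/1000 × 0.9266 = 0.08316
Sum = 2.52622
NRR = 0.48780 × 2.52622 = 1.23229
With NRR above 1 the population is above replacement fertility.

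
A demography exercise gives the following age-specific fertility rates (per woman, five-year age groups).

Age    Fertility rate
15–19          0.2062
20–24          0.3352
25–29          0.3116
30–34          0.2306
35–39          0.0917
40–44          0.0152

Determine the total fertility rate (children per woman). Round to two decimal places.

5.95

Sum of ASFRs = 0.2062 + 0.3352 + 0.3116 + 0.2306 + 0.0917 + 0.0152 = 1.1905
TFR = 5 × 1.1905 = 5.9525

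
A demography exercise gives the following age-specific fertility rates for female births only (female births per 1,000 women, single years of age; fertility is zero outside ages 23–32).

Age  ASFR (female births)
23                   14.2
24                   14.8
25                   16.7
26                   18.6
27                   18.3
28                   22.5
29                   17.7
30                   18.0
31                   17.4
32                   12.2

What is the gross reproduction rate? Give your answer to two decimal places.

Sum of female ASFRs = 14.2 + 14.8 + 16.7 + 18.6 + 18.3 + 22.5 + 17.7 + 18.0 + 17.4 + 12.2 = 170.4
GRR = 170.4 / 1000 = 0.1704

0.17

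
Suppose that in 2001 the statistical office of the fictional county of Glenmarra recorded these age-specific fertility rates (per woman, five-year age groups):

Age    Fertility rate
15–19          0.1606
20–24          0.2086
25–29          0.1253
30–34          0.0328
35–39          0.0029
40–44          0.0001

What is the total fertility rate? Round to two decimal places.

Sum of ASFRs = 0.1606 + 0.2086 + 0.1253 + 0.0328 + 0.0029 + 0.0001 = 0.5303
TFR = 5 × 0.5303 = 2.6515

2.65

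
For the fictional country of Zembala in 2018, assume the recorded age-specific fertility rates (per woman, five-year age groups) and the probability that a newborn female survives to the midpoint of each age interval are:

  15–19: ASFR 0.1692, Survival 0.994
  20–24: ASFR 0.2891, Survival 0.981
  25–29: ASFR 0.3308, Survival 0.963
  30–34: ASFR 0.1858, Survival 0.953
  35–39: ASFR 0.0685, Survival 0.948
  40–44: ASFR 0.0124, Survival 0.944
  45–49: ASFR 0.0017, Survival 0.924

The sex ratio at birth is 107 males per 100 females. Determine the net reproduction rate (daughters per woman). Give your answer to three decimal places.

Proportion female at birth = 100 / (100 + 107) = 0.48309.
Survival-weighted fertility by age (5·fₓ·Sₓ):
  15–19: 5 × 0.1692 × 0.994 = 0.84092
  20–24: 5 × 0.2891 × 0.981 = 1.41804
  25–29: 5 × 0.3308 × 0.963 = 1.59280
  30–34: 5 × 0.1858 × 0.953 = 0.88534
  35–39: 5 × 0.0685 × 0.948 = 0.32469
  40–44: 5 × 0.0124 × 0.944 = 0.05853
  45–49: 5 × 0.0017 × 0.924 = 0.00785
Sum = 5.12817
NRR = 0.48309 × 5.12817 = 2.47737

2.477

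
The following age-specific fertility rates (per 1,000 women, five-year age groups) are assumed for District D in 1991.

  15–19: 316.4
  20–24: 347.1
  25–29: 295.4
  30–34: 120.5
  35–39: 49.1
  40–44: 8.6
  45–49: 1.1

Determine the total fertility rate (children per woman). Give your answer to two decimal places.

5.69

Sum of ASFRs = 316.4 + 347.1 + 295.4 + 120.5 + 49.1 + 8.6 + 1.1 = 1138.2
TFR = 5 × 1138.2 / 1000 = 5.691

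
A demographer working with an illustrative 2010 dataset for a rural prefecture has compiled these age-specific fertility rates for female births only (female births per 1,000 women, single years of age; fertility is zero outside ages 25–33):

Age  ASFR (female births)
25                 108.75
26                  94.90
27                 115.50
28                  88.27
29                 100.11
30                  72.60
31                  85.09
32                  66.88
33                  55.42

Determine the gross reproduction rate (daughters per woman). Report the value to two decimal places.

Sum of female ASFRs = 108.75 + 94.90 + 115.50 + 88.27 + 100.11 + 72.60 + 85.09 + 66.88 + 55.42 = 787.52
GRR = 787.52 / 1000 = 0.78752

0.79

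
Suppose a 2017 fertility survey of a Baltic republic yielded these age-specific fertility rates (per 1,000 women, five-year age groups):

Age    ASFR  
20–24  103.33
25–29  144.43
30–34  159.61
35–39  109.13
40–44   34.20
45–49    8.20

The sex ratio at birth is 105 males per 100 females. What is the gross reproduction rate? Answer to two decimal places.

1.36

Proportion female at birth = 100 / (100 + 105) = 0.48780.
Sum of ASFRs = 103.33 + 144.43 + 159.61 + 109.13 + 34.20 + 8.20 = 558.90
TFR = 5 × 558.90 / 1000 = 2.7945
GRR = 0.48780 × 2.7945 = 1.36316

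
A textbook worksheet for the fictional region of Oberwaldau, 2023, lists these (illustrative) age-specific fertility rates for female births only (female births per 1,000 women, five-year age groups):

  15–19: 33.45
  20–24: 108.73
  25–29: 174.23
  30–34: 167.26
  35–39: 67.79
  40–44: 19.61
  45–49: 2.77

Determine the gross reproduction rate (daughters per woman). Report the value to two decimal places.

Sum of female ASFRs = 33.45 + 108.73 + 174.23 + 167.26 + 67.79 + 19.61 + 2.77 = 573.84
GRR = 5 × 573.84 / 1000 = 2.8692

2.87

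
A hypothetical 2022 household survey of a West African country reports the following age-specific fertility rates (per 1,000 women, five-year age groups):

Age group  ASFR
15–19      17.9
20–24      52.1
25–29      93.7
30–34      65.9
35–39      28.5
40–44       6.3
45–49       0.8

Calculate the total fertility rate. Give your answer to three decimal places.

1.326

Sum of ASFRs = 17.9 + 52.1 + 93.7 + 65.9 + 28.5 + 6.3 + 0.8 = 265.2
TFR = 5 × 265.2 / 1000 = 1.326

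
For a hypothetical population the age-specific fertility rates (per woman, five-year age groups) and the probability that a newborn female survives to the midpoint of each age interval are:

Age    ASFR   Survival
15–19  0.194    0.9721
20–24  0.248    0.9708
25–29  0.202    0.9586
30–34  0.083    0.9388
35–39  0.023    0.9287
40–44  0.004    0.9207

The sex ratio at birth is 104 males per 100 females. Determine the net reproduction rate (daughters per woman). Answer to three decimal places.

1.779

Proportion female at birth = 100 / (100 + 104) = 0.49020.
Each age group contributes 5 × ASFR × survival:
  15–19: 5 × 0.194 × 0.9721 = 0.94294
  20–24: 5 × 0.248 × 0.9708 = 1.20379
  25–29: 5 × 0.202 × 0.9586 = 0.96819
  30–34: 5 × 0.083 × 0.9388 = 0.38960
  35–39: 5 × 0.023 × 0.9287 = 0.10680
  40–44: 5 × 0.004 × 0.9207 = 0.01841
Sum = 3.62973
NRR = 0.49020 × 3.62973 = 1.77929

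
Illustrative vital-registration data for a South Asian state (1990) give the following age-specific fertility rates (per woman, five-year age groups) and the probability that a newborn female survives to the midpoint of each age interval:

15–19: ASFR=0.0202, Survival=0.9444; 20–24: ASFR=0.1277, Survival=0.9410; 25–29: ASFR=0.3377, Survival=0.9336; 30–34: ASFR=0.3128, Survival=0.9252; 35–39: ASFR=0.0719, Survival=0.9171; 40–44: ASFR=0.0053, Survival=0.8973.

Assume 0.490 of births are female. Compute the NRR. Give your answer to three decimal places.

1.996

Proportion female at birth = 0.490.
Each age group contributes 5 × ASFR × survival:
  15–19: 5 × 0.0202 × 0.9444 = 0.09538
  20–24: 5 × 0.1277 × 0.9410 = 0.60083
  25–29: 5 × 0.3377 × 0.9336 = 1.57638
  30–34: 5 × 0.3128 × 0.9252 = 1.44701
  35–39: 5 × 0.0719 × 0.9171 = 0.32970
  40–44: 5 × 0.0053 × 0.8973 = 0.02378
Sum = 4.07308
NRR = 0.490 × 4.07308 = 1.99581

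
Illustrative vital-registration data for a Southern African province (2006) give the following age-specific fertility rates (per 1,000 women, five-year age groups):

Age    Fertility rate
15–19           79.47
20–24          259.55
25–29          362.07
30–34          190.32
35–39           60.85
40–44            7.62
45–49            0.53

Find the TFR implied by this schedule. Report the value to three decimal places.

4.802

Sum of ASFRs = 79.47 + 259.55 + 362.07 + 190.32 + 60.85 + 7.62 + 0.53 = 960.41
TFR = 5 × 960.41 / 1000 = 4.80205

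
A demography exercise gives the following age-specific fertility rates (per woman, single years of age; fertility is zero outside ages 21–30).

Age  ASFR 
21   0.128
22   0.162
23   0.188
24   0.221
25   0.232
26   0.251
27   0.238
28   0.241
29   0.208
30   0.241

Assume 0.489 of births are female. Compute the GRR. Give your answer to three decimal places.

Proportion female at birth = 0.489.
Sum of ASFRs = 0.128 + 0.162 + 0.188 + 0.221 + 0.232 + 0.251 + 0.238 + 0.241 + 0.208 + 0.241 = 2.110
TFR = 2.11
GRR = 0.489 × 2.11 = 1.03179

1.032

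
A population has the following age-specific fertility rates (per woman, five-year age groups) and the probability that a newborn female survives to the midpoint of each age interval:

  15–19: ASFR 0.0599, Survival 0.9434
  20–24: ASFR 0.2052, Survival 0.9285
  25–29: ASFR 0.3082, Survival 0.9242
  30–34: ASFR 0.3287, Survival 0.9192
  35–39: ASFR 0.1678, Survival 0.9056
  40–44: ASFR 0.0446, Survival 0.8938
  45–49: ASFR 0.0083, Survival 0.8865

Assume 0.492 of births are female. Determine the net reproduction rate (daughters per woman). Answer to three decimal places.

2.542

Proportion female at birth = 0.492.
Survival-weighted fertility by age (5·fₓ·Sₓ):
  15–19: 5 × 0.0599 × 0.9434 = 0.28255
  20–24: 5 × 0.2052 × 0.9285 = 0.95264
  25–29: 5 × 0.3082 × 0.9242 = 1.42419
  30–34: 5 × 0.3287 × 0.9192 = 1.51071
  35–39: 5 × 0.1678 × 0.9056 = 0.75980
  40–44: 5 × 0.0446 × 0.8938 = 0.19932
  45–49: 5 × 0.0083 × 0.8865 = 0.03679
Sum = 5.16600
NRR = 0.492 × 5.16600 = 2.54167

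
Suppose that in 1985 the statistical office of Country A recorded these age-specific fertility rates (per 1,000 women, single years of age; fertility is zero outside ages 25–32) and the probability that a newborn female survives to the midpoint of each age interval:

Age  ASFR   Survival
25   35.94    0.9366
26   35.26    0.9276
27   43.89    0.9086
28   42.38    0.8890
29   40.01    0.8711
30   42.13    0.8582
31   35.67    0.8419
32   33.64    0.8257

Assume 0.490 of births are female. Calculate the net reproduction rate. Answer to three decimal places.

0.134

Proportion female at birth = 0.490.
Each age group contributes 1 × ASFR × survival:
  25: 1 × 35.94/1000 × 0.9366 = 0.03366
  26: 1 × 35.26/1000 × 0.9276 = 0.03271
  27: 1 × 43.89/1000 × 0.9086 = 0.03988
  28: 1 × 42.38/1000 × 0.8890 = 0.03768
  29: 1 × 40.01/1000 × 0.8711 = 0.03485
  30: 1 × 42.13/1000 × 0.8582 = 0.03616
  31: 1 × 35.67/1000 × 0.8419 = 0.03003
  32: 1 × 33.64/1000 × 0.8257 = 0.02778
Sum = 0.27275
NRR = 0.490 × 0.27275 = 0.13365
NRR < 1, so the cohort does not fully replace itself.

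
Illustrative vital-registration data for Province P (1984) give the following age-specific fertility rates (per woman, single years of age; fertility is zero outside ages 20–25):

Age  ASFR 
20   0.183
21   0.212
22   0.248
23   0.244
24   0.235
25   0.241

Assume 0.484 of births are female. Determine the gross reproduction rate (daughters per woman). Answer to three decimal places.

Proportion female at birth = 0.484.
Sum of ASFRs = 0.183 + 0.212 + 0.248 + 0.244 + 0.235 + 0.241 = 1.363
TFR = 1.363
GRR = 0.484 × 1.363 = 0.65969

0.660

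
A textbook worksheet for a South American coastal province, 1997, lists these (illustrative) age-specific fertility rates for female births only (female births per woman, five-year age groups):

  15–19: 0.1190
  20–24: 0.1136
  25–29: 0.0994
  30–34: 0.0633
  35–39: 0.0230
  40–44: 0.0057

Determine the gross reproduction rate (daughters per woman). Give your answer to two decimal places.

Sum of female ASFRs = 0.1190 + 0.1136 + 0.0994 + 0.0633 + 0.0230 + 0.0057 = 0.4240
GRR = 5 × 0.4240 = 2.12

2.12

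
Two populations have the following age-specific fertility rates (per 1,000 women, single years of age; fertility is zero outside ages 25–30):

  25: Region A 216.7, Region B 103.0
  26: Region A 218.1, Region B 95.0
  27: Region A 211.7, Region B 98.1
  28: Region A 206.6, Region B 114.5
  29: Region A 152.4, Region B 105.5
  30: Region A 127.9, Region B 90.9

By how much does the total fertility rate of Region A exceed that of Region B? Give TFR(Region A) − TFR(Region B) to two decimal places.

0.53

Region A:
  Sum of ASFRs = 216.7 + 218.1 + 211.7 + 206.6 + 152.4 + 127.9 = 1133.4
  TFR = 1133.4 / 1000 = 1.1334
Region B:
  Sum of ASFRs = 103.0 + 95.0 + 98.1 + 114.5 + 105.5 + 90.9 = 607.0
  TFR = 607.0 / 1000 = 0.607
Difference = 1.1334 − 0.607 = 0.5264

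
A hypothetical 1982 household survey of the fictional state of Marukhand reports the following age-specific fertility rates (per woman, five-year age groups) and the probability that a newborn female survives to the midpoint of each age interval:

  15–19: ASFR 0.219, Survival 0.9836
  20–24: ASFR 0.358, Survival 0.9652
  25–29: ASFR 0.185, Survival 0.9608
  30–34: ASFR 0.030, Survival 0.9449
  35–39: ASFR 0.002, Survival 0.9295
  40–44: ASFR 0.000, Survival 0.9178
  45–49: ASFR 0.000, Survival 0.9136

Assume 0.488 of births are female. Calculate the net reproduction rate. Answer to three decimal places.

Proportion female at birth = 0.488.
Survival-weighted fertility by age (5·fₓ·Sₓ):
  15–19: 5 × 0.219 × 0.9836 = 1.07704
  20–24: 5 × 0.358 × 0.9652 = 1.72771
  25–29: 5 × 0.185 × 0.9608 = 0.88874
  30–34: 5 × 0.030 × 0.9449 = 0.14174
  35–39: 5 × 0.002 × 0.9295 = 0.00930
  40–44: 5 × 0.000 × 0.9178 = 0.00000
  45–49: 5 × 0.000 × 0.9136 = 0.00000
Sum = 3.84453
NRR = 0.488 × 3.84453 = 1.87613
NRR > 1, so each generation more than replaces itself.

1.876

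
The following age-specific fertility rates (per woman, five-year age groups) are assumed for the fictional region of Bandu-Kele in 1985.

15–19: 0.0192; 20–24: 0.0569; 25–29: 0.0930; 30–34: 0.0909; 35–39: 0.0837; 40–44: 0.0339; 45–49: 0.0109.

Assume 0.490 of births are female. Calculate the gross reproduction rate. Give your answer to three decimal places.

Proportion female at birth = 0.490.
Sum of ASFRs = 0.0192 + 0.0569 + 0.0930 + 0.0909 + 0.0837 + 0.0339 + 0.0109 = 0.3885
TFR = 5 × 0.3885 = 1.9425
GRR = 0.490 × 1.9425 = 0.95183

0.952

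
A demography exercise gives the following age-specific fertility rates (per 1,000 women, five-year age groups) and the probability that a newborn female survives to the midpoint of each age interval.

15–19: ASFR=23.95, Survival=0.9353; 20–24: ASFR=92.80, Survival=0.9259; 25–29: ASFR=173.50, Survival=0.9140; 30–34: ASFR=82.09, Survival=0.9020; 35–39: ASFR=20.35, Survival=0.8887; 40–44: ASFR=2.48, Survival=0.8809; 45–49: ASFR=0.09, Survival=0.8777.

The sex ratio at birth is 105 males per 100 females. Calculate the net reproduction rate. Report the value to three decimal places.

Proportion female at birth = 100 / (100 + 105) = 0.48780.
Survival-weighted fertility by age (5·fₓ·Sₓ):
  15–19: 5 × 23.95/1000 × 0.9353 = 0.11200
  20–24: 5 × 92.80/1000 × 0.9259 = 0.42962
  25–29: 5 × 173.50/1000 × 0.9140 = 0.79290
  30–34: 5 × 82.09/1000 × 0.9020 = 0.37023
  35–39: 5 × 20.35/1000 × 0.8887 = 0.09043
  40–44: 5 × 2.48/1000 × 0.8809 = 0.01092
  45–49: 5 × 0.09/1000 × 0.8777 = 0.00039
Sum = 1.80649
NRR = 0.48780 × 1.80649 = 0.88121

0.881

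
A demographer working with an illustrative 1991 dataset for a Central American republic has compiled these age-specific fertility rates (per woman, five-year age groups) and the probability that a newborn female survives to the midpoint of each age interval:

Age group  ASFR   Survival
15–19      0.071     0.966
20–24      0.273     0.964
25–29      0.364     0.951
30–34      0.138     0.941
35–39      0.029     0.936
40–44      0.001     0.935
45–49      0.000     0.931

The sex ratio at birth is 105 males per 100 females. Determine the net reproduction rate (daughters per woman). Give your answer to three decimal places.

2.039

Proportion female at birth = 100 / (100 + 105) = 0.48780.
Survival-weighted fertility by age (5·fₓ·Sₓ):
  15–19: 5 × 0.071 × 0.966 = 0.34293
  20–24: 5 × 0.273 × 0.964 = 1.31586
  25–29: 5 × 0.364 × 0.951 = 1.73082
  30–34: 5 × 0.138 × 0.941 = 0.64929
  35–39: 5 × 0.029 × 0.936 = 0.13572
  40–44: 5 × 0.001 × 0.935 = 0.00468
  45–49: 5 × 0.000 × 0.931 = 0.00000
Sum = 4.17930
NRR = 0.48780 × 4.17930 = 2.03866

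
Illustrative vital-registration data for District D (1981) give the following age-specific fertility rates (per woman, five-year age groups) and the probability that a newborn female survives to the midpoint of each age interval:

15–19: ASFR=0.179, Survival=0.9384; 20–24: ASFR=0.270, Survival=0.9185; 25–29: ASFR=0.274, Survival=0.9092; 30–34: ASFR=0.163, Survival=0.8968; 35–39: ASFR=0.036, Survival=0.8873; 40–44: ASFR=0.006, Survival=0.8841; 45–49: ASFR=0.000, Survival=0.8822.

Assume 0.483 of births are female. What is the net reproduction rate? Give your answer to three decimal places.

2.049

Proportion female at birth = 0.483.
Per-age-group product (5 × ASFR × survival probability):
  15–19: 5 × 0.179 × 0.9384 = 0.83987
  20–24: 5 × 0.270 × 0.9185 = 1.23998
  25–29: 5 × 0.274 × 0.9092 = 1.24560
  30–34: 5 × 0.163 × 0.8968 = 0.73089
  35–39: 5 × 0.036 × 0.8873 = 0.15971
  40–44: 5 × 0.006 × 0.8841 = 0.02652
  45–49: 5 × 0.000 × 0.8822 = 0.00000
Sum = 4.24257
NRR = 0.483 × 4.24257 = 2.04916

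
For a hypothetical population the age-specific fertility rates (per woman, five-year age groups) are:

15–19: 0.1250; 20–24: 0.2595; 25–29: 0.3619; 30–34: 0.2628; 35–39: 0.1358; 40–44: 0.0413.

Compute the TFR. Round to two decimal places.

Sum of ASFRs = 0.1250 + 0.2595 + 0.3619 + 0.2628 + 0.1358 + 0.0413 = 1.1863
TFR = 5 × 1.1863 = 5.9315

5.93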